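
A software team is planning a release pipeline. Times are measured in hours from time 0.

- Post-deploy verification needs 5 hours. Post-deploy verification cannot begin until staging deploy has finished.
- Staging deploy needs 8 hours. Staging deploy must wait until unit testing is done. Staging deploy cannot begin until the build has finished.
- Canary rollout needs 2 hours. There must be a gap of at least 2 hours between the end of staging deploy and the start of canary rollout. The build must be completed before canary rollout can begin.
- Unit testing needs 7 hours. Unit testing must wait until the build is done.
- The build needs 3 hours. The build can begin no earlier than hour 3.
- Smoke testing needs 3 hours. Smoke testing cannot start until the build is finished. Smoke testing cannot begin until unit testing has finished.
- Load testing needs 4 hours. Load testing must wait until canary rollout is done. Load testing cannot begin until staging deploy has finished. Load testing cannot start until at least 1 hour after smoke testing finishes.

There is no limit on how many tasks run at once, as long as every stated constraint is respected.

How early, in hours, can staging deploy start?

13

The build cannot begin until its own release at hour 3. It runs from hour 3 to 3 + 3 = hour 6.
Unit testing cannot begin until the build (finishes hour 6). It runs from hour 6 to 6 + 7 = hour 13.
Staging deploy waits on unit testing (finishes hour 13); the build (finishes hour 6). The latest of these is hour 13, which is the earliest staging deploy can start.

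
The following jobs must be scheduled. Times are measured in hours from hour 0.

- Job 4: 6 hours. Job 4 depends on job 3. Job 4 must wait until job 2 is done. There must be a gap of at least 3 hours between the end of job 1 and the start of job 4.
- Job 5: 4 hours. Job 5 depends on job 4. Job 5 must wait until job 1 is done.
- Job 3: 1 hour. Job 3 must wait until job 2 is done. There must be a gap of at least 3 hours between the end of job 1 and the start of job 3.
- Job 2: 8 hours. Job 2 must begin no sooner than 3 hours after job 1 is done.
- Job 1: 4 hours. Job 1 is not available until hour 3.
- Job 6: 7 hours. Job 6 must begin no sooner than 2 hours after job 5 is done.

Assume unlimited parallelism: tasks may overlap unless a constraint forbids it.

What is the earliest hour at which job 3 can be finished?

19

After its own release at hour 3, job 1 can start at hour 3 and finishes at hour 7.
Job 2 cannot begin until job 1 (finishes hour 7, plus 3-hour gap → hour 10). It runs from hour 10 to 10 + 8 = hour 18.
Job 3 cannot start until job 2 (finishes hour 18); job 1 (finishes hour 7, plus 3-hour gap → hour 10). The controlling bound is hour 18, so job 3 finishes at 18 + 1 = hour 19.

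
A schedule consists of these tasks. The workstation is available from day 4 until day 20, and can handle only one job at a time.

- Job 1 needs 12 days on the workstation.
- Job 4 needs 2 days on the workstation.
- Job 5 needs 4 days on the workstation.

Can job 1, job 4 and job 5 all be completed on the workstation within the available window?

The workstation window is 20 − 4 = 16 days.
Running back to back, the jobs need 12 + 2 + 4 = 18 days on the workstation.
Since 18 > 16, they cannot all fit.

No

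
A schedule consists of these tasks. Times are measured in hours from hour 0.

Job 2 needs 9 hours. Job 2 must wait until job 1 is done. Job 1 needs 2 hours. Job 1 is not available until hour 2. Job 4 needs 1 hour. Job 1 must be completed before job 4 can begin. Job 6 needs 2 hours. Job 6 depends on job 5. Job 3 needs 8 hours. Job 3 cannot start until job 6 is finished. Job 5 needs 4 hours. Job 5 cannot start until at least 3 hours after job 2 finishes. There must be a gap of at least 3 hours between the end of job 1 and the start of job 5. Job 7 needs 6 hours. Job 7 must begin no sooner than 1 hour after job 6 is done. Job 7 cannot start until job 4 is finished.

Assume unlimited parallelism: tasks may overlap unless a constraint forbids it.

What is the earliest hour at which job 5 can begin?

16

Job 1 cannot begin until its own release at hour 2. It runs from hour 2 to 2 + 2 = hour 4.
Job 2 waits on job 1 (finishes hour 4), so it starts at hour 4 and finishes at 4 + 9 = hour 13.
Job 5 waits on job 2 (finishes hour 13, plus 3-hour gap → hour 16); job 1 (finishes hour 4, plus 3-hour gap → hour 7). The latest of these is hour 16, which is the earliest job 5 can start.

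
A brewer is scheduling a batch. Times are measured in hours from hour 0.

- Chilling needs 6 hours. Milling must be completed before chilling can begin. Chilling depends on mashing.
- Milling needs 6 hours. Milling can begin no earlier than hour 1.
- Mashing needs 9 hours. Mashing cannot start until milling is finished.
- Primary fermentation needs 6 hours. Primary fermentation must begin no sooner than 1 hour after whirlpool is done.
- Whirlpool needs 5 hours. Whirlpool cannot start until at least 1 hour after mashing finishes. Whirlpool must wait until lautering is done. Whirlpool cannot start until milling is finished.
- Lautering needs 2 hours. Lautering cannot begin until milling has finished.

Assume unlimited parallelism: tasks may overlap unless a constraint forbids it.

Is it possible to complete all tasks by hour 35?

Yes

Milling waits on its own release at hour 1, so it starts at hour 1 and finishes at 1 + 6 = hour 7.
Lautering cannot begin until milling (finishes hour 7). It runs from hour 7 to 7 + 2 = hour 9.
After milling (finishes hour 7), mashing can start at hour 7 and finishes at hour 16.
Chilling has to wait for milling (finishes hour 7); mashing (finishes hour 16). The latest of these is hour 16, so chilling runs hour 16 to 16 + 6 = hour 22.
Whirlpool needs all of mashing (finishes hour 16, plus 1-hour gap → hour 17); lautering (finishes hour 9); milling (finishes hour 7). That puts its earliest start at hour 17; it finishes at 17 + 5 = hour 22.
Primary fermentation waits on whirlpool (finishes hour 22, plus 1-hour gap → hour 23), so it starts at hour 23 and finishes at 23 + 6 = hour 29.
Every task is finished by hour 29, which is no later than the deadline of 35, so the schedule is feasible.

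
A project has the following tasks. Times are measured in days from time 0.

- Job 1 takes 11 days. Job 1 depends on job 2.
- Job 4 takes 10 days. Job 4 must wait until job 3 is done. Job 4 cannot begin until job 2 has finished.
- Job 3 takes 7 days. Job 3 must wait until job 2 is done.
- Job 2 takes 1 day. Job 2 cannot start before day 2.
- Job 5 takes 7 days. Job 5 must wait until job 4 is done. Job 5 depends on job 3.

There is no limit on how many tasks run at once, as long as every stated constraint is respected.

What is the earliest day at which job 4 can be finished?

20

Job 2 cannot begin until its own release at day 2. It runs from day 2 to 2 + 1 = day 3.
Job 3 waits on job 2 (finishes day 3), so it starts at day 3 and finishes at 3 + 7 = day 10.
For job 4: job 3 (finishes day 10); job 2 (finishes day 3). Taking the maximum gives a start of day 10, and it finishes at 10 + 10 = day 20.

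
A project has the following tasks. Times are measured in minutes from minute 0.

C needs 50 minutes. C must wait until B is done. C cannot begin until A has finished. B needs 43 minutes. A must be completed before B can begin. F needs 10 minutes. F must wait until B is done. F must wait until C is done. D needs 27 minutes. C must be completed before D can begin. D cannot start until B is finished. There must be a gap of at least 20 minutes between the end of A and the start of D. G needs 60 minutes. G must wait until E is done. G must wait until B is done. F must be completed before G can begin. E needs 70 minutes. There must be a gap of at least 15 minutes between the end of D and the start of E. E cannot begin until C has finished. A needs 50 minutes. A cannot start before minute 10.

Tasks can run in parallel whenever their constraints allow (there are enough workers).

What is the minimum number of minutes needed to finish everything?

A waits on its own release at minute 10, so it starts at minute 10 and finishes at 10 + 50 = minute 60.
B waits on A (finishes minute 60), so it starts at minute 60 and finishes at 60 + 43 = minute 103.
C cannot start until B (finishes minute 103); A (finishes minute 60). The controlling bound is minute 103, so C finishes at 103 + 50 = minute 153.
F cannot start until B (finishes minute 103); C (finishes minute 153). The controlling bound is minute 153, so F finishes at 153 + 10 = minute 163.
D cannot start until C (finishes minute 153); B (finishes minute 103); A (finishes minute 60, plus 20-minute gap → minute 80). The controlling bound is minute 153, so D finishes at 153 + 27 = minute 180.
For E: D (finishes minute 180, plus 15-minute gap → minute 195); C (finishes minute 153). Taking the maximum gives a start of minute 195, and it finishes at 195 + 70 = minute 265.
G cannot start until E (finishes minute 265); B (finishes minute 103); F (finishes minute 163). The controlling bound is minute 265, so G finishes at 265 + 60 = minute 325.
All tasks are finished once the last one completes. Finish times: A at 60, B at 103, C at 153, D at 180, E at 265, F at 163, G at 325. The latest is minute 325.

325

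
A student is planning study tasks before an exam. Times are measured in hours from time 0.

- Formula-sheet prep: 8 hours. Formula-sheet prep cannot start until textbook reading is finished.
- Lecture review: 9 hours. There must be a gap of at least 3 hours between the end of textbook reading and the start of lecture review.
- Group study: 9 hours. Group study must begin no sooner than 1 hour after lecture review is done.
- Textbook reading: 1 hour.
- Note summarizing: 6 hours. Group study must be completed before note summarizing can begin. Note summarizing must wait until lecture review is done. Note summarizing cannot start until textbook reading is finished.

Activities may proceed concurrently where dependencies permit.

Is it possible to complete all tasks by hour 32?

Yes

Textbook reading can start immediately at hour 0; it finishes at hour 1.
Formula-sheet prep cannot begin until textbook reading (finishes hour 1). It runs from hour 1 to 1 + 8 = hour 9.
After textbook reading (finishes hour 1, plus 3-hour gap → hour 4), lecture review can start at hour 4 and finishes at hour 13.
Group study waits on lecture review (finishes hour 13, plus 1-hour gap → hour 14), so it starts at hour 14 and finishes at 14 + 9 = hour 23.
For note summarizing: group study (finishes hour 23); lecture review (finishes hour 13); textbook reading (finishes hour 1). Taking the maximum gives a start of hour 23, and it finishes at 23 + 6 = hour 29.
Every task is finished by hour 29, which is no later than the deadline of 32, so the schedule is feasible.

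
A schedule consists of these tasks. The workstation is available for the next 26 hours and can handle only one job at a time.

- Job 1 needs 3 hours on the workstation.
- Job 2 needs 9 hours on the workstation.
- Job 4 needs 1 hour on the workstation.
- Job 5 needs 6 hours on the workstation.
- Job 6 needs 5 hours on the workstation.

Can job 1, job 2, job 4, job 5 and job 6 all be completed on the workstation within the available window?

Yes

Running back to back, the jobs need 3 + 9 + 1 + 6 + 5 = 24 hours on the workstation.
Since 24 ≤ 26, they fit within the window.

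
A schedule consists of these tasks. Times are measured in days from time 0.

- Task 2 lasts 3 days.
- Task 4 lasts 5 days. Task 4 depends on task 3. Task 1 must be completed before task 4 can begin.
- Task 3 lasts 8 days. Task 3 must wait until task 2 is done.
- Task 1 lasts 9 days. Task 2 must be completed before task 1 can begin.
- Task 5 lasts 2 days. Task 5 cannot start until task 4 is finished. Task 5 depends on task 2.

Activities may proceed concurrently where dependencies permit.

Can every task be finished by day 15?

No

Task 2 can start immediately at day 0; it finishes at day 3.
Task 3 waits on task 2 (finishes day 3), so it starts at day 3 and finishes at 3 + 8 = day 11.
Task 1 waits on task 2 (finishes day 3), so it starts at day 3 and finishes at 3 + 9 = day 12.
Task 4 has to wait for task 3 (finishes day 11); task 1 (finishes day 12). The latest of these is day 12, so task 4 runs day 12 to 12 + 5 = day 17.
Task 5 needs all of task 4 (finishes day 17); task 2 (finishes day 3). That puts its earliest start at day 17; it finishes at 17 + 2 = day 19.
The earliest everything can be done is day 19, which is after the deadline of 15, so it is not possible.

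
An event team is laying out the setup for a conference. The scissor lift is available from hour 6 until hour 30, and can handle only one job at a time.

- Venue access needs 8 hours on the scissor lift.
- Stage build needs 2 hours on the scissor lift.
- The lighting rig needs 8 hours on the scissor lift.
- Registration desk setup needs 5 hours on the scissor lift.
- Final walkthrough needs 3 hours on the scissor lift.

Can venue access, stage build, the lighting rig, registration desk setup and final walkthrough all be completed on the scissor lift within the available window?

The scissor lift window is 30 − 6 = 24 hours.
Running back to back, the jobs need 8 + 2 + 8 + 5 + 3 = 26 hours on the scissor lift.
Since 26 > 24, they cannot all fit.

No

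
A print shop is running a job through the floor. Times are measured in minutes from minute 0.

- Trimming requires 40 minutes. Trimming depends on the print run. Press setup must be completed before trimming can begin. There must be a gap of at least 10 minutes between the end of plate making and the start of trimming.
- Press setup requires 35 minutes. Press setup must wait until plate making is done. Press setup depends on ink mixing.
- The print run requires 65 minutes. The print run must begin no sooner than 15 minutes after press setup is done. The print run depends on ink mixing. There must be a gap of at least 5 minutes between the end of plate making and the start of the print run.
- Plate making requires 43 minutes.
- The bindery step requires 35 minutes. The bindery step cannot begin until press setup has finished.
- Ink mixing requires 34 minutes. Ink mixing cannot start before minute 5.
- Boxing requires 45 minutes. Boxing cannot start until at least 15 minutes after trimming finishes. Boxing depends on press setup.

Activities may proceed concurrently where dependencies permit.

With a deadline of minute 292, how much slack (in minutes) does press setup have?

Ink mixing waits on its own release at minute 5, so it starts at minute 5 and finishes at 5 + 34 = minute 39.
Plate making has no prerequisites, so it starts at minute 0 and finishes at minute 43.
Press setup cannot start until plate making (finishes minute 43); ink mixing (finishes minute 39). The controlling bound is minute 43, so press setup finishes at 43 + 35 = minute 78.

Working backward from the deadline:
Nothing follows boxing; the deadline of minute 292 is its only limit. It must start by 292 − 45 = minute 247.
Trimming has to be done before boxing (must start by minute 247, minus 15-minute gap → minute 232). That means finishing by minute 232, i.e. starting by 232 − 40 = minute 192.
Since trimming (must start by minute 192) depends on it, the print run must finish by minute 192. Backing off its 65-minute duration gives a latest start of minute 127.
Nothing follows the bindery step; the deadline of minute 292 is its only limit. It must start by 292 − 35 = minute 257.
Press setup must finish in time for the print run (must start by minute 127, minus 15-minute gap → minute 112); trimming (must start by minute 192); the bindery step (must start by minute 257); boxing (must start by minute 247). The tightest is minute 112, so press setup must start by 112 − 35 = minute 77.
So press setup can start as early as minute 43 and as late as minute 77, giving 77 − 43 = 34 minutes of slack.

34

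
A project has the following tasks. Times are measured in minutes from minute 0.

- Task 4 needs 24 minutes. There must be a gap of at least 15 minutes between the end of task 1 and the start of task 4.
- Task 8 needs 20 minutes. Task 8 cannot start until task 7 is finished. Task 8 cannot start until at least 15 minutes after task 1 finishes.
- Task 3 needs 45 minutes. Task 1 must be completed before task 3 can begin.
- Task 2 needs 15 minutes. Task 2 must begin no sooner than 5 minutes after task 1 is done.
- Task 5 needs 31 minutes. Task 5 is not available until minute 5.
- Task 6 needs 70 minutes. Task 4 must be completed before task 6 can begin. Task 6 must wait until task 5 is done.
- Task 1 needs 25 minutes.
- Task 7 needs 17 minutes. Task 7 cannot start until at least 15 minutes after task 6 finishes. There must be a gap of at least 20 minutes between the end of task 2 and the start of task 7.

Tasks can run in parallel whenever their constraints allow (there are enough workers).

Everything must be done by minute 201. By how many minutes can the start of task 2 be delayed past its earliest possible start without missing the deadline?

99

Nothing blocks task 1, so it runs from minute 0 to minute 25.
Task 2 waits on task 1 (finishes minute 25, plus 5-minute gap → minute 30), so it starts at minute 30 and finishes at 30 + 15 = minute 45.

Working backward from the deadline:
Task 8 has no dependents, so it just needs to finish by minute 201. Starting by 201 − 20 = minute 181 achieves that.
Task 7 must finish before task 8 (must start by minute 181). With a 17-minute duration, task 7 must start by 181 − 17 = minute 164.
Task 2 must finish before task 7 (must start by minute 164, minus 20-minute gap → minute 144). With a 15-minute duration, task 2 must start by 144 − 15 = minute 129.
So task 2 can start as early as minute 30 and as late as minute 129, giving 129 − 30 = 99 minutes of slack.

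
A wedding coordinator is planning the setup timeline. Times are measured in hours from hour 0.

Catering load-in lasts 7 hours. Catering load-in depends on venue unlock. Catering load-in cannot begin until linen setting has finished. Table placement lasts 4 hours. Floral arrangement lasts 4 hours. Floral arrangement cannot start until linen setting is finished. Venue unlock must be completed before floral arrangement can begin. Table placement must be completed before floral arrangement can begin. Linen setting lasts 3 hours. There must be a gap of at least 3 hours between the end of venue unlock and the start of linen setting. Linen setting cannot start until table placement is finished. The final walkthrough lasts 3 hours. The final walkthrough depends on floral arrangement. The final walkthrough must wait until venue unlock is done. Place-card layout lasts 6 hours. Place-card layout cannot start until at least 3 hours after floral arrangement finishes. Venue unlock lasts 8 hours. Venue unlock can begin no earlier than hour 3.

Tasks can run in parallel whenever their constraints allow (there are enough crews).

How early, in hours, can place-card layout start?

24

Nothing blocks table placement, so it runs from hour 0 to hour 4.
Venue unlock cannot begin until its own release at hour 3. It runs from hour 3 to 3 + 8 = hour 11.
Linen setting cannot start until venue unlock (finishes hour 11, plus 3-hour gap → hour 14); table placement (finishes hour 4). The controlling bound is hour 14, so linen setting finishes at 14 + 3 = hour 17.
For floral arrangement: linen setting (finishes hour 17); venue unlock (finishes hour 11); table placement (finishes hour 4). Taking the maximum gives a start of hour 17, and it finishes at 17 + 4 = hour 21.
Place-card layout waits on floral arrangement (finishes hour 21, plus 3-hour gap → hour 24), so the earliest it can start is hour 24.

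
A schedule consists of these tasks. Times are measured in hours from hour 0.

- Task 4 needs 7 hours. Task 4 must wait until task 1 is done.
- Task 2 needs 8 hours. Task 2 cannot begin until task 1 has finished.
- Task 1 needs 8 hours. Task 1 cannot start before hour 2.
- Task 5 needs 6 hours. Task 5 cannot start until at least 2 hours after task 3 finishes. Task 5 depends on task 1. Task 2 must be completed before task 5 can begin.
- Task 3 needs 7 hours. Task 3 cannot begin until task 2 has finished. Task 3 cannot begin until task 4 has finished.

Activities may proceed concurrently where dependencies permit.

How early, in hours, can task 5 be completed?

33

Task 1 waits on its own release at hour 2, so it starts at hour 2 and finishes at 2 + 8 = hour 10.
Task 4 waits on task 1 (finishes hour 10), so it starts at hour 10 and finishes at 10 + 7 = hour 17.
Task 2 cannot begin until task 1 (finishes hour 10). It runs from hour 10 to 10 + 8 = hour 18.
For task 3: task 2 (finishes hour 18); task 4 (finishes hour 17). Taking the maximum gives a start of hour 18, and it finishes at 18 + 7 = hour 25.
For task 5: task 3 (finishes hour 25, plus 2-hour gap → hour 27); task 1 (finishes hour 10); task 2 (finishes hour 18). Taking the maximum gives a start of hour 27, and it finishes at 27 + 6 = hour 33.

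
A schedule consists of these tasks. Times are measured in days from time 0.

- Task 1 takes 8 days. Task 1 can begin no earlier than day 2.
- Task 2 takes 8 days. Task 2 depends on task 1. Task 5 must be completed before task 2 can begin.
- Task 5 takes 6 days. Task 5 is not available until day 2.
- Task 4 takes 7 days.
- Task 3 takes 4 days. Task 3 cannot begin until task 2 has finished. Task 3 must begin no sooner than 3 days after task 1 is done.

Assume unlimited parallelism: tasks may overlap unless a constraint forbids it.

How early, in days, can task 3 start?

18

Task 5 waits on its own release at day 2, so it starts at day 2 and finishes at 2 + 6 = day 8.
After its own release at day 2, task 1 can start at day 2 and finishes at day 10.
Task 2 cannot start until task 1 (finishes day 10); task 5 (finishes day 8). The controlling bound is day 10, so task 2 finishes at 10 + 8 = day 18.
Task 3 waits on task 2 (finishes day 18); task 1 (finishes day 10, plus 3-day gap → day 13). The latest of these is day 18, which is the earliest task 3 can start.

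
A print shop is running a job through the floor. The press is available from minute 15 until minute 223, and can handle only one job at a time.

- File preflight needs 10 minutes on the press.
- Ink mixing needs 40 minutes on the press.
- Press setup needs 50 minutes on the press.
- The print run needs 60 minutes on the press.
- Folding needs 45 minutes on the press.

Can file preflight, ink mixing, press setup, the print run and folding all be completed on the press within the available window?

Yes

The press window is 223 − 15 = 208 minutes.
Running back to back, the jobs need 10 + 40 + 50 + 60 + 45 = 205 minutes on the press.
Since 205 ≤ 208, they fit within the window.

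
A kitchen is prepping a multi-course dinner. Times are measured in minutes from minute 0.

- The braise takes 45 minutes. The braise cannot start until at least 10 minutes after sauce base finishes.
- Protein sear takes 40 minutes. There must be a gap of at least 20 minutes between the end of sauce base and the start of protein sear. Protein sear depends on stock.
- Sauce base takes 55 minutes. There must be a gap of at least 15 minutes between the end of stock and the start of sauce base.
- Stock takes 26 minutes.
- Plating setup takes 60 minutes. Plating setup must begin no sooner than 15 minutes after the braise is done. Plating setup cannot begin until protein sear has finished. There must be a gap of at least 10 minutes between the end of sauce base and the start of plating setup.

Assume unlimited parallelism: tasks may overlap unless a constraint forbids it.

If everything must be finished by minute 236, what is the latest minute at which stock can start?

To finish by minute 236, plating setup (duration 60) must start no later than minute 176.
The braise feeds into plating setup (must start by minute 176, minus 15-minute gap → minute 161); so the braise must finish by minute 161 and therefore start by minute 116.
Since plating setup (must start by minute 176) depends on it, protein sear must finish by minute 176. Backing off its 40-minute duration gives a latest start of minute 136.
Sauce base has several dependents: the braise (must start by minute 116, minus 10-minute gap → minute 106); protein sear (must start by minute 136, minus 20-minute gap → minute 116); plating setup (must start by minute 176, minus 10-minute gap → minute 166). The earliest of those limits is minute 106, so sauce base must start by 106 − 55 = minute 51.
For stock: sauce base (must start by minute 51, minus 15-minute gap → minute 36); protein sear (must start by minute 136). The most restrictive is minute 36; with a 26-minute duration, stock must start by minute 10.

10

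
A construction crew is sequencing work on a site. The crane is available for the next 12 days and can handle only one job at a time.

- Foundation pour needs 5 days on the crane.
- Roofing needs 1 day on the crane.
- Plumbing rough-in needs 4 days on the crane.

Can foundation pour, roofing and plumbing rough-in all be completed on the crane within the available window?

Yes

Running back to back, the jobs need 5 + 1 + 4 = 10 days on the crane.
Since 10 ≤ 12, they fit within the window.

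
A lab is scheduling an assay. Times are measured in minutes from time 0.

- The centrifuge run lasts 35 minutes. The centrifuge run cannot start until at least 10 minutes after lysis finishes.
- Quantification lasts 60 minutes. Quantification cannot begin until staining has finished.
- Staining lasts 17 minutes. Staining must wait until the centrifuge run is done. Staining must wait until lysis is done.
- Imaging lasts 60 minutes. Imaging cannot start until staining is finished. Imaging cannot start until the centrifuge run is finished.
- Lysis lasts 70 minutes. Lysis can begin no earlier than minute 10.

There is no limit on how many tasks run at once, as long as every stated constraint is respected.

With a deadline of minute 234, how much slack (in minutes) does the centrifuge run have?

32

After its own release at minute 10, lysis can start at minute 10 and finishes at minute 80.
The centrifuge run waits on lysis (finishes minute 80, plus 10-minute gap → minute 90), so it starts at minute 90 and finishes at 90 + 35 = minute 125.

Working backward from the deadline:
To finish by minute 234, imaging (duration 60) must start no later than minute 174.
To finish by minute 234, quantification (duration 60) must start no later than minute 174.
Staining must finish in time for imaging (must start by minute 174); quantification (must start by minute 174). The tightest is minute 174, so staining must start by 174 − 17 = minute 157.
The centrifuge run must finish in time for staining (must start by minute 157); imaging (must start by minute 174). The tightest is minute 157, so the centrifuge run must start by 157 − 35 = minute 122.
So the centrifuge run can start as early as minute 90 and as late as minute 122, giving 122 − 90 = 32 minutes of slack.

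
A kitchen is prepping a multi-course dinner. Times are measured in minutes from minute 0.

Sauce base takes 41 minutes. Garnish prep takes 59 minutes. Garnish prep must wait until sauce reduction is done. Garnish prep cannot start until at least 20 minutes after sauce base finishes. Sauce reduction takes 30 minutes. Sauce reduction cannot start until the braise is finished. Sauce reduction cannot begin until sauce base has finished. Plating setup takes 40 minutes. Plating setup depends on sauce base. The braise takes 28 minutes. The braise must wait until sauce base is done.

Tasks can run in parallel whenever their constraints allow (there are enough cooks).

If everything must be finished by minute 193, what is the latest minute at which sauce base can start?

35

Nothing follows garnish prep; the deadline of minute 193 is its only limit. It must start by 193 − 59 = minute 134.
Since garnish prep (must start by minute 134) depends on it, sauce reduction must finish by minute 134. Backing off its 30-minute duration gives a latest start of minute 104.
The braise must finish before sauce reduction (must start by minute 104). With a 28-minute duration, the braise must start by 104 − 28 = minute 76.
Nothing follows plating setup; the deadline of minute 193 is its only limit. It must start by 193 − 40 = minute 153.
Sauce base feeds the braise (must start by minute 76); sauce reduction (must start by minute 104); plating setup (must start by minute 153); garnish prep (must start by minute 134, minus 20-minute gap → minute 114). Taking the minimum, sauce base must finish by minute 76 and start by 76 − 41 = minute 35.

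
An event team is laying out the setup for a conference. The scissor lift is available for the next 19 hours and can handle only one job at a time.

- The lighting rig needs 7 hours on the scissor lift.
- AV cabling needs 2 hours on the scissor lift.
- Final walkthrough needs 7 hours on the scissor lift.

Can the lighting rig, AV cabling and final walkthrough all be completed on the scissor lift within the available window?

Running back to back, the jobs need 7 + 2 + 7 = 16 hours on the scissor lift.
Since 16 ≤ 19, they fit within the window.

Yes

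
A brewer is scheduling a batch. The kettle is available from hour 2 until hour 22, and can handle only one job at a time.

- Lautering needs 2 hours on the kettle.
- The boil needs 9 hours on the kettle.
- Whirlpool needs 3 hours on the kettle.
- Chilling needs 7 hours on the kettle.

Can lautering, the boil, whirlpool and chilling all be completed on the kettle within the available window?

No

The kettle window is 22 − 2 = 20 hours.
Running back to back, the jobs need 2 + 9 + 3 + 7 = 21 hours on the kettle.
Since 21 > 20, they cannot all fit.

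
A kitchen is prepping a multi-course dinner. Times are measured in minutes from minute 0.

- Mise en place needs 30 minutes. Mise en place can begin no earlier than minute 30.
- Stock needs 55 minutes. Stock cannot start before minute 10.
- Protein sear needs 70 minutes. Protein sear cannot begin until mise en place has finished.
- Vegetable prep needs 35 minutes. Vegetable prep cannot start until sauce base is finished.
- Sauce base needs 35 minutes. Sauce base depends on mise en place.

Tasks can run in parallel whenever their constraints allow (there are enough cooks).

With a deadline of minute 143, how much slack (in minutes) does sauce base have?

13

Mise en place cannot begin until its own release at minute 30. It runs from minute 30 to 30 + 30 = minute 60.
After mise en place (finishes minute 60), sauce base can start at minute 60 and finishes at minute 95.

Working backward from the deadline:
Vegetable prep has no dependents, so it just needs to finish by minute 143. Starting by 143 − 35 = minute 108 achieves that.
Since vegetable prep (must start by minute 108) depends on it, sauce base must finish by minute 108. Backing off its 35-minute duration gives a latest start of minute 73.
So sauce base can start as early as minute 60 and as late as minute 73, giving 73 − 60 = 13 minutes of slack.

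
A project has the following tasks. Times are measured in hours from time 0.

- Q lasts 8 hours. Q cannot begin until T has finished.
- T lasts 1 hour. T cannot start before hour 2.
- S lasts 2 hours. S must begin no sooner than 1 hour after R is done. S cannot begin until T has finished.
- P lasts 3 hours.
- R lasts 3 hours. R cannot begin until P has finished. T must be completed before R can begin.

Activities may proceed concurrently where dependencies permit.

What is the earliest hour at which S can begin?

7

T cannot begin until its own release at hour 2. It runs from hour 2 to 2 + 1 = hour 3.
P has no prerequisites, so it starts at hour 0 and finishes at hour 3.
R needs all of P (finishes hour 3); T (finishes hour 3). That puts its earliest start at hour 3; it finishes at 3 + 3 = hour 6.
S waits on R (finishes hour 6, plus 1-hour gap → hour 7); T (finishes hour 3). The latest of these is hour 7, which is the earliest S can start.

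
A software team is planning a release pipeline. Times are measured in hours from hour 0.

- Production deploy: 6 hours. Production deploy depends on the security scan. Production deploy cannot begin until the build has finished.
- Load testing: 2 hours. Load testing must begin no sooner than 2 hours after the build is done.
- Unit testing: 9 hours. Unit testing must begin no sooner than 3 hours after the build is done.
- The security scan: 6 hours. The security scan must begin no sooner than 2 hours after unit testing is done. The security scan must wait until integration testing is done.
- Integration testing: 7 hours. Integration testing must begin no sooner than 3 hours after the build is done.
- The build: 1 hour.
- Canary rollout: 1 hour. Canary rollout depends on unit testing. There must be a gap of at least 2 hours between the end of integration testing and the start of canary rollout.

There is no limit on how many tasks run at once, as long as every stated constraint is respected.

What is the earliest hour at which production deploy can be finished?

The build has no prerequisites, so it starts at hour 0 and finishes at hour 1.
After the build (finishes hour 1, plus 3-hour gap → hour 4), integration testing can start at hour 4 and finishes at hour 11.
Unit testing waits on the build (finishes hour 1, plus 3-hour gap → hour 4), so it starts at hour 4 and finishes at 4 + 9 = hour 13.
The security scan needs all of unit testing (finishes hour 13, plus 2-hour gap → hour 15); integration testing (finishes hour 11). That puts its earliest start at hour 15; it finishes at 15 + 6 = hour 21.
Production deploy has to wait for the security scan (finishes hour 21); the build (finishes hour 1). The latest of these is hour 21, so production deploy runs hour 21 to 21 + 6 = hour 27.

27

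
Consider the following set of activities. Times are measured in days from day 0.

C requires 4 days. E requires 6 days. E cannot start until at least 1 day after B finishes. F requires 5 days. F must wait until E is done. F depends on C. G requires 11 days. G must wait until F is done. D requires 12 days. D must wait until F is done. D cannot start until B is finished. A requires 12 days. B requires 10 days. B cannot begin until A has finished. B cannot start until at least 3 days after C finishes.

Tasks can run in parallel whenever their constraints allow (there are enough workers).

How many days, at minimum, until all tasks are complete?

C has no prerequisites, so it starts at day 0 and finishes at day 4.
A can start immediately at day 0; it finishes at day 12.
B has to wait for A (finishes day 12); C (finishes day 4, plus 3-day gap → day 7). The latest of these is day 12, so B runs day 12 to 12 + 10 = day 22.
E waits on B (finishes day 22, plus 1-day gap → day 23), so it starts at day 23 and finishes at 23 + 6 = day 29.
F cannot start until E (finishes day 29); C (finishes day 4). The controlling bound is day 29, so F finishes at 29 + 5 = day 34.
G cannot begin until F (finishes day 34). It runs from day 34 to 34 + 11 = day 45.
D needs all of F (finishes day 34); B (finishes day 22). That puts its earliest start at day 34; it finishes at 34 + 12 = day 46.
All tasks are finished once the last one completes. Finish times: A at 12, B at 22, C at 4, D at 46, E at 29, F at 34, G at 45. The latest is day 46.

46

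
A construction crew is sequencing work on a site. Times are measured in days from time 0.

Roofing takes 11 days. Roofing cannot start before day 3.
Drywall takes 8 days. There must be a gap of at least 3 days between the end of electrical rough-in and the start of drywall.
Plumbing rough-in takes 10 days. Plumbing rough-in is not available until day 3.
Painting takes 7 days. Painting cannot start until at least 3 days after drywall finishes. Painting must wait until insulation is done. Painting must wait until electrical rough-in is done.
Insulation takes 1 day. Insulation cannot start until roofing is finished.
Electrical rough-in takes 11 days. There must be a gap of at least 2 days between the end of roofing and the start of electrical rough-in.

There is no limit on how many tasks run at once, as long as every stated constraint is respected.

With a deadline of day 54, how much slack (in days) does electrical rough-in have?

6

After its own release at day 3, roofing can start at day 3 and finishes at day 14.
Electrical rough-in cannot begin until roofing (finishes day 14, plus 2-day gap → day 16). It runs from day 16 to 16 + 11 = day 27.

Working backward from the deadline:
To finish by day 54, painting (duration 7) must start no later than day 47.
Drywall must finish before painting (must start by day 47, minus 3-day gap → day 44). With an 8-day duration, drywall must start by 44 − 8 = day 36.
Electrical rough-in feeds drywall (must start by day 36, minus 3-day gap → day 33); painting (must start by day 47). Taking the minimum, electrical rough-in must finish by day 33 and start by 33 − 11 = day 22.
So electrical rough-in can start as early as day 16 and as late as day 22, giving 22 − 16 = 6 days of slack.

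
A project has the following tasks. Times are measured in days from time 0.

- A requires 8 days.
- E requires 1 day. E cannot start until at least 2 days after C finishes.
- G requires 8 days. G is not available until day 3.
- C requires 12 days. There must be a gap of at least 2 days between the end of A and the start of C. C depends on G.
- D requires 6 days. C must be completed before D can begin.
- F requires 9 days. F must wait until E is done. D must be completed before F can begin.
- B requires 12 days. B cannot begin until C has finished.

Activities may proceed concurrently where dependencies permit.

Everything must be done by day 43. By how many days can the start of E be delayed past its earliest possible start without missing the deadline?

G waits on its own release at day 3, so it starts at day 3 and finishes at 3 + 8 = day 11.
A has no prerequisites, so it starts at day 0 and finishes at day 8.
C needs all of A (finishes day 8, plus 2-day gap → day 10); G (finishes day 11). That puts its earliest start at day 11; it finishes at 11 + 12 = day 23.
E waits on C (finishes day 23, plus 2-day gap → day 25), so it starts at day 25 and finishes at 25 + 1 = day 26.

Working backward from the deadline:
F has no dependents, so it just needs to finish by day 43. Starting by 43 − 9 = day 34 achieves that.
Since F (must start by day 34) depends on it, E must finish by day 34. Backing off its 1-day duration gives a latest start of day 33.
So E can start as early as day 25 and as late as day 33, giving 33 − 25 = 8 days of slack.

8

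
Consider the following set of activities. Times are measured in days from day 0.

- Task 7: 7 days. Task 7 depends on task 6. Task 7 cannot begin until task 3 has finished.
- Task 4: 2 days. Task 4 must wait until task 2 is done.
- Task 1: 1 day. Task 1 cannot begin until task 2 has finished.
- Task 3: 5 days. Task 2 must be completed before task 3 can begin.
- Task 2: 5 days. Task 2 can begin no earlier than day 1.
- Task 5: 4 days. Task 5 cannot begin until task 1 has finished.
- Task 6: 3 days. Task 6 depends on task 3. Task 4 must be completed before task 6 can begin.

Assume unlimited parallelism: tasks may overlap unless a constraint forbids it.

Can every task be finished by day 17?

Task 2 waits on its own release at day 1, so it starts at day 1 and finishes at 1 + 5 = day 6.
Task 4 waits on task 2 (finishes day 6), so it starts at day 6 and finishes at 6 + 2 = day 8.
Task 3 cannot begin until task 2 (finishes day 6). It runs from day 6 to 6 + 5 = day 11.
For task 6: task 3 (finishes day 11); task 4 (finishes day 8). Taking the maximum gives a start of day 11, and it finishes at 11 + 3 = day 14.
For task 7: task 6 (finishes day 14); task 3 (finishes day 11). Taking the maximum gives a start of day 14, and it finishes at 14 + 7 = day 21.
Task 1 cannot begin until task 2 (finishes day 6). It runs from day 6 to 6 + 1 = day 7.
After task 1 (finishes day 7), task 5 can start at day 7 and finishes at day 11.
The earliest everything can be done is day 21, which is after the deadline of 17, so it is not possible.

No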